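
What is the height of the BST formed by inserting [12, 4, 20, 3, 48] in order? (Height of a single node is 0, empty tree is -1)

Insertion order: [12, 4, 20, 3, 48]
Tree (level-order array): [12, 4, 20, 3, None, None, 48]
Compute height bottom-up (empty subtree = -1):
  height(3) = 1 + max(-1, -1) = 0
  height(4) = 1 + max(0, -1) = 1
  height(48) = 1 + max(-1, -1) = 0
  height(20) = 1 + max(-1, 0) = 1
  height(12) = 1 + max(1, 1) = 2
Height = 2


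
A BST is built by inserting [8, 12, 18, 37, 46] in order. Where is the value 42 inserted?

Starting tree (level order): [8, None, 12, None, 18, None, 37, None, 46]
Insertion path: 8 -> 12 -> 18 -> 37 -> 46
Result: insert 42 as left child of 46
Final tree (level order): [8, None, 12, None, 18, None, 37, None, 46, 42]


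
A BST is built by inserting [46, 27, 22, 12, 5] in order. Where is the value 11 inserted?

Starting tree (level order): [46, 27, None, 22, None, 12, None, 5]
Insertion path: 46 -> 27 -> 22 -> 12 -> 5
Result: insert 11 as right child of 5
Final tree (level order): [46, 27, None, 22, None, 12, None, 5, None, None, 11]


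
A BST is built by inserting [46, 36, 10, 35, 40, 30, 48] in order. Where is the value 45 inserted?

Starting tree (level order): [46, 36, 48, 10, 40, None, None, None, 35, None, None, 30]
Insertion path: 46 -> 36 -> 40
Result: insert 45 as right child of 40
Final tree (level order): [46, 36, 48, 10, 40, None, None, None, 35, None, 45, 30]


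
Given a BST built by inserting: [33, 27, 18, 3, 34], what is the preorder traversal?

Tree insertion order: [33, 27, 18, 3, 34]
Tree (level-order array): [33, 27, 34, 18, None, None, None, 3]
Preorder traversal: [33, 27, 18, 3, 34]


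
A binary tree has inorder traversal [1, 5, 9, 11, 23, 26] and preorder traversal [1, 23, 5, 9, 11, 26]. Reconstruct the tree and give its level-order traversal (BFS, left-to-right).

Inorder:  [1, 5, 9, 11, 23, 26]
Preorder: [1, 23, 5, 9, 11, 26]
Algorithm: preorder visits root first, so consume preorder in order;
for each root, split the current inorder slice at that value into
left-subtree inorder and right-subtree inorder, then recurse.
Recursive splits:
  root=1; inorder splits into left=[], right=[5, 9, 11, 23, 26]
  root=23; inorder splits into left=[5, 9, 11], right=[26]
  root=5; inorder splits into left=[], right=[9, 11]
  root=9; inorder splits into left=[], right=[11]
  root=11; inorder splits into left=[], right=[]
  root=26; inorder splits into left=[], right=[]
Reconstructed level-order: [1, 23, 5, 26, 9, 11]


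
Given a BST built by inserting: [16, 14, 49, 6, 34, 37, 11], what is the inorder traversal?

Tree insertion order: [16, 14, 49, 6, 34, 37, 11]
Tree (level-order array): [16, 14, 49, 6, None, 34, None, None, 11, None, 37]
Inorder traversal: [6, 11, 14, 16, 34, 37, 49]


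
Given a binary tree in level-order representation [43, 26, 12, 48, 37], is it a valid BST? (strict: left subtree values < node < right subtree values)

Level-order array: [43, 26, 12, 48, 37]
Validate using subtree bounds (lo, hi): at each node, require lo < value < hi,
then recurse left with hi=value and right with lo=value.
Preorder trace (stopping at first violation):
  at node 43 with bounds (-inf, +inf): OK
  at node 26 with bounds (-inf, 43): OK
  at node 48 with bounds (-inf, 26): VIOLATION
Node 48 violates its bound: not (-inf < 48 < 26).
Result: Not a valid BST


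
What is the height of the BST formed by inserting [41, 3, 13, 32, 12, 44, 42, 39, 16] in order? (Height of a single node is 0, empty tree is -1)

Insertion order: [41, 3, 13, 32, 12, 44, 42, 39, 16]
Tree (level-order array): [41, 3, 44, None, 13, 42, None, 12, 32, None, None, None, None, 16, 39]
Compute height bottom-up (empty subtree = -1):
  height(12) = 1 + max(-1, -1) = 0
  height(16) = 1 + max(-1, -1) = 0
  height(39) = 1 + max(-1, -1) = 0
  height(32) = 1 + max(0, 0) = 1
  height(13) = 1 + max(0, 1) = 2
  height(3) = 1 + max(-1, 2) = 3
  height(42) = 1 + max(-1, -1) = 0
  height(44) = 1 + max(0, -1) = 1
  height(41) = 1 + max(3, 1) = 4
Height = 4


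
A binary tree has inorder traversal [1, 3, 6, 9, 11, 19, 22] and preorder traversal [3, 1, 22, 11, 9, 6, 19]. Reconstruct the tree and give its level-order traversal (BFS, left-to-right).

Inorder:  [1, 3, 6, 9, 11, 19, 22]
Preorder: [3, 1, 22, 11, 9, 6, 19]
Algorithm: preorder visits root first, so consume preorder in order;
for each root, split the current inorder slice at that value into
left-subtree inorder and right-subtree inorder, then recurse.
Recursive splits:
  root=3; inorder splits into left=[1], right=[6, 9, 11, 19, 22]
  root=1; inorder splits into left=[], right=[]
  root=22; inorder splits into left=[6, 9, 11, 19], right=[]
  root=11; inorder splits into left=[6, 9], right=[19]
  root=9; inorder splits into left=[6], right=[]
  root=6; inorder splits into left=[], right=[]
  root=19; inorder splits into left=[], right=[]
Reconstructed level-order: [3, 1, 22, 11, 9, 19, 6]


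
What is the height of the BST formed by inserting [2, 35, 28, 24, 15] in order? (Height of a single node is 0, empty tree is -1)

Insertion order: [2, 35, 28, 24, 15]
Tree (level-order array): [2, None, 35, 28, None, 24, None, 15]
Compute height bottom-up (empty subtree = -1):
  height(15) = 1 + max(-1, -1) = 0
  height(24) = 1 + max(0, -1) = 1
  height(28) = 1 + max(1, -1) = 2
  height(35) = 1 + max(2, -1) = 3
  height(2) = 1 + max(-1, 3) = 4
Height = 4


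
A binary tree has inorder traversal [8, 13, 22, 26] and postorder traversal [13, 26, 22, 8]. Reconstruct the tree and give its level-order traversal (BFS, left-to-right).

Inorder:   [8, 13, 22, 26]
Postorder: [13, 26, 22, 8]
Algorithm: postorder visits root last, so walk postorder right-to-left;
each value is the root of the current inorder slice — split it at that
value, recurse on the right subtree first, then the left.
Recursive splits:
  root=8; inorder splits into left=[], right=[13, 22, 26]
  root=22; inorder splits into left=[13], right=[26]
  root=26; inorder splits into left=[], right=[]
  root=13; inorder splits into left=[], right=[]
Reconstructed level-order: [8, 22, 13, 26]


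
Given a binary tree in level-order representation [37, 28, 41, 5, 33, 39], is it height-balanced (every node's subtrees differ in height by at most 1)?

Tree (level-order array): [37, 28, 41, 5, 33, 39]
Definition: a tree is height-balanced if, at every node, |h(left) - h(right)| <= 1 (empty subtree has height -1).
Bottom-up per-node check:
  node 5: h_left=-1, h_right=-1, diff=0 [OK], height=0
  node 33: h_left=-1, h_right=-1, diff=0 [OK], height=0
  node 28: h_left=0, h_right=0, diff=0 [OK], height=1
  node 39: h_left=-1, h_right=-1, diff=0 [OK], height=0
  node 41: h_left=0, h_right=-1, diff=1 [OK], height=1
  node 37: h_left=1, h_right=1, diff=0 [OK], height=2
All nodes satisfy the balance condition.
Result: Balanced


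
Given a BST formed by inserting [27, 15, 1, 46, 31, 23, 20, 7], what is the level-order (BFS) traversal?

Tree insertion order: [27, 15, 1, 46, 31, 23, 20, 7]
Tree (level-order array): [27, 15, 46, 1, 23, 31, None, None, 7, 20]
BFS from the root, enqueuing left then right child of each popped node:
  queue [27] -> pop 27, enqueue [15, 46], visited so far: [27]
  queue [15, 46] -> pop 15, enqueue [1, 23], visited so far: [27, 15]
  queue [46, 1, 23] -> pop 46, enqueue [31], visited so far: [27, 15, 46]
  queue [1, 23, 31] -> pop 1, enqueue [7], visited so far: [27, 15, 46, 1]
  queue [23, 31, 7] -> pop 23, enqueue [20], visited so far: [27, 15, 46, 1, 23]
  queue [31, 7, 20] -> pop 31, enqueue [none], visited so far: [27, 15, 46, 1, 23, 31]
  queue [7, 20] -> pop 7, enqueue [none], visited so far: [27, 15, 46, 1, 23, 31, 7]
  queue [20] -> pop 20, enqueue [none], visited so far: [27, 15, 46, 1, 23, 31, 7, 20]
Result: [27, 15, 46, 1, 23, 31, 7, 20]


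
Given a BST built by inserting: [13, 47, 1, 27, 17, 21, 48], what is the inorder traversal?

Tree insertion order: [13, 47, 1, 27, 17, 21, 48]
Tree (level-order array): [13, 1, 47, None, None, 27, 48, 17, None, None, None, None, 21]
Inorder traversal: [1, 13, 17, 21, 27, 47, 48]


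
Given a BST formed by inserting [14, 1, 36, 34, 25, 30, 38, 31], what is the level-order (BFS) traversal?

Tree insertion order: [14, 1, 36, 34, 25, 30, 38, 31]
Tree (level-order array): [14, 1, 36, None, None, 34, 38, 25, None, None, None, None, 30, None, 31]
BFS from the root, enqueuing left then right child of each popped node:
  queue [14] -> pop 14, enqueue [1, 36], visited so far: [14]
  queue [1, 36] -> pop 1, enqueue [none], visited so far: [14, 1]
  queue [36] -> pop 36, enqueue [34, 38], visited so far: [14, 1, 36]
  queue [34, 38] -> pop 34, enqueue [25], visited so far: [14, 1, 36, 34]
  queue [38, 25] -> pop 38, enqueue [none], visited so far: [14, 1, 36, 34, 38]
  queue [25] -> pop 25, enqueue [30], visited so far: [14, 1, 36, 34, 38, 25]
  queue [30] -> pop 30, enqueue [31], visited so far: [14, 1, 36, 34, 38, 25, 30]
  queue [31] -> pop 31, enqueue [none], visited so far: [14, 1, 36, 34, 38, 25, 30, 31]
Result: [14, 1, 36, 34, 38, 25, 30, 31]


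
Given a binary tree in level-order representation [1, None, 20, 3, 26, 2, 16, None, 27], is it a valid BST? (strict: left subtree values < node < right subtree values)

Level-order array: [1, None, 20, 3, 26, 2, 16, None, 27]
Validate using subtree bounds (lo, hi): at each node, require lo < value < hi,
then recurse left with hi=value and right with lo=value.
Preorder trace (stopping at first violation):
  at node 1 with bounds (-inf, +inf): OK
  at node 20 with bounds (1, +inf): OK
  at node 3 with bounds (1, 20): OK
  at node 2 with bounds (1, 3): OK
  at node 16 with bounds (3, 20): OK
  at node 26 with bounds (20, +inf): OK
  at node 27 with bounds (26, +inf): OK
No violation found at any node.
Result: Valid BST


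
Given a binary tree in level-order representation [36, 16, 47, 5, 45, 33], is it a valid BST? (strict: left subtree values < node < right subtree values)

Level-order array: [36, 16, 47, 5, 45, 33]
Validate using subtree bounds (lo, hi): at each node, require lo < value < hi,
then recurse left with hi=value and right with lo=value.
Preorder trace (stopping at first violation):
  at node 36 with bounds (-inf, +inf): OK
  at node 16 with bounds (-inf, 36): OK
  at node 5 with bounds (-inf, 16): OK
  at node 45 with bounds (16, 36): VIOLATION
Node 45 violates its bound: not (16 < 45 < 36).
Result: Not a valid BST


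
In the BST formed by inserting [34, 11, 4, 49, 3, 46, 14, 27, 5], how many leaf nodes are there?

Tree built from: [34, 11, 4, 49, 3, 46, 14, 27, 5]
Tree (level-order array): [34, 11, 49, 4, 14, 46, None, 3, 5, None, 27]
Rule: A leaf has 0 children.
Per-node child counts:
  node 34: 2 child(ren)
  node 11: 2 child(ren)
  node 4: 2 child(ren)
  node 3: 0 child(ren)
  node 5: 0 child(ren)
  node 14: 1 child(ren)
  node 27: 0 child(ren)
  node 49: 1 child(ren)
  node 46: 0 child(ren)
Matching nodes: [3, 5, 27, 46]
Count of leaf nodes: 4


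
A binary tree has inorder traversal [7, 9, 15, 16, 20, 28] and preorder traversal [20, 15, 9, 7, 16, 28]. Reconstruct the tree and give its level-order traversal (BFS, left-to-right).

Inorder:  [7, 9, 15, 16, 20, 28]
Preorder: [20, 15, 9, 7, 16, 28]
Algorithm: preorder visits root first, so consume preorder in order;
for each root, split the current inorder slice at that value into
left-subtree inorder and right-subtree inorder, then recurse.
Recursive splits:
  root=20; inorder splits into left=[7, 9, 15, 16], right=[28]
  root=15; inorder splits into left=[7, 9], right=[16]
  root=9; inorder splits into left=[7], right=[]
  root=7; inorder splits into left=[], right=[]
  root=16; inorder splits into left=[], right=[]
  root=28; inorder splits into left=[], right=[]
Reconstructed level-order: [20, 15, 28, 9, 16, 7]


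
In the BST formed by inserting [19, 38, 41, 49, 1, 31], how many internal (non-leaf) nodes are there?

Tree built from: [19, 38, 41, 49, 1, 31]
Tree (level-order array): [19, 1, 38, None, None, 31, 41, None, None, None, 49]
Rule: An internal node has at least one child.
Per-node child counts:
  node 19: 2 child(ren)
  node 1: 0 child(ren)
  node 38: 2 child(ren)
  node 31: 0 child(ren)
  node 41: 1 child(ren)
  node 49: 0 child(ren)
Matching nodes: [19, 38, 41]
Count of internal (non-leaf) nodes: 3


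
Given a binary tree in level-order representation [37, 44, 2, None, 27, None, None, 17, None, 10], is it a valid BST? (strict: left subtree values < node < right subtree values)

Level-order array: [37, 44, 2, None, 27, None, None, 17, None, 10]
Validate using subtree bounds (lo, hi): at each node, require lo < value < hi,
then recurse left with hi=value and right with lo=value.
Preorder trace (stopping at first violation):
  at node 37 with bounds (-inf, +inf): OK
  at node 44 with bounds (-inf, 37): VIOLATION
Node 44 violates its bound: not (-inf < 44 < 37).
Result: Not a valid BST


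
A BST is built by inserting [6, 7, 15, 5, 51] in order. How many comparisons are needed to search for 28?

Search path for 28: 6 -> 7 -> 15 -> 51
Found: False
Comparisons: 4


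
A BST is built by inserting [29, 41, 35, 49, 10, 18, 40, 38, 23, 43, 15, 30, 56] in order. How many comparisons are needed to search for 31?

Search path for 31: 29 -> 41 -> 35 -> 30
Found: False
Comparisons: 4


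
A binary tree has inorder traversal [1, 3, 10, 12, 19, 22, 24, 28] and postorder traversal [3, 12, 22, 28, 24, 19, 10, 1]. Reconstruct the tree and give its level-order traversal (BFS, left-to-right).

Inorder:   [1, 3, 10, 12, 19, 22, 24, 28]
Postorder: [3, 12, 22, 28, 24, 19, 10, 1]
Algorithm: postorder visits root last, so walk postorder right-to-left;
each value is the root of the current inorder slice — split it at that
value, recurse on the right subtree first, then the left.
Recursive splits:
  root=1; inorder splits into left=[], right=[3, 10, 12, 19, 22, 24, 28]
  root=10; inorder splits into left=[3], right=[12, 19, 22, 24, 28]
  root=19; inorder splits into left=[12], right=[22, 24, 28]
  root=24; inorder splits into left=[22], right=[28]
  root=28; inorder splits into left=[], right=[]
  root=22; inorder splits into left=[], right=[]
  root=12; inorder splits into left=[], right=[]
  root=3; inorder splits into left=[], right=[]
Reconstructed level-order: [1, 10, 3, 19, 12, 24, 22, 28]


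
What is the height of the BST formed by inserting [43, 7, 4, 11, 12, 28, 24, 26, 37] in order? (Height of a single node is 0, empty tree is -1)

Insertion order: [43, 7, 4, 11, 12, 28, 24, 26, 37]
Tree (level-order array): [43, 7, None, 4, 11, None, None, None, 12, None, 28, 24, 37, None, 26]
Compute height bottom-up (empty subtree = -1):
  height(4) = 1 + max(-1, -1) = 0
  height(26) = 1 + max(-1, -1) = 0
  height(24) = 1 + max(-1, 0) = 1
  height(37) = 1 + max(-1, -1) = 0
  height(28) = 1 + max(1, 0) = 2
  height(12) = 1 + max(-1, 2) = 3
  height(11) = 1 + max(-1, 3) = 4
  height(7) = 1 + max(0, 4) = 5
  height(43) = 1 + max(5, -1) = 6
Height = 6


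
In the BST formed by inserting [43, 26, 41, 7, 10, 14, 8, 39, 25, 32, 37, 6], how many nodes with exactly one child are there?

Tree built from: [43, 26, 41, 7, 10, 14, 8, 39, 25, 32, 37, 6]
Tree (level-order array): [43, 26, None, 7, 41, 6, 10, 39, None, None, None, 8, 14, 32, None, None, None, None, 25, None, 37]
Rule: These are nodes with exactly 1 non-null child.
Per-node child counts:
  node 43: 1 child(ren)
  node 26: 2 child(ren)
  node 7: 2 child(ren)
  node 6: 0 child(ren)
  node 10: 2 child(ren)
  node 8: 0 child(ren)
  node 14: 1 child(ren)
  node 25: 0 child(ren)
  node 41: 1 child(ren)
  node 39: 1 child(ren)
  node 32: 1 child(ren)
  node 37: 0 child(ren)
Matching nodes: [43, 14, 41, 39, 32]
Count of nodes with exactly one child: 5


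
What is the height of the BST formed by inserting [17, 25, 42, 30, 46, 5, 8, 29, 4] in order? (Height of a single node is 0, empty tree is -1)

Insertion order: [17, 25, 42, 30, 46, 5, 8, 29, 4]
Tree (level-order array): [17, 5, 25, 4, 8, None, 42, None, None, None, None, 30, 46, 29]
Compute height bottom-up (empty subtree = -1):
  height(4) = 1 + max(-1, -1) = 0
  height(8) = 1 + max(-1, -1) = 0
  height(5) = 1 + max(0, 0) = 1
  height(29) = 1 + max(-1, -1) = 0
  height(30) = 1 + max(0, -1) = 1
  height(46) = 1 + max(-1, -1) = 0
  height(42) = 1 + max(1, 0) = 2
  height(25) = 1 + max(-1, 2) = 3
  height(17) = 1 + max(1, 3) = 4
Height = 4


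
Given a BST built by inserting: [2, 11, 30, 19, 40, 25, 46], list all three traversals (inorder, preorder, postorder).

Tree insertion order: [2, 11, 30, 19, 40, 25, 46]
Tree (level-order array): [2, None, 11, None, 30, 19, 40, None, 25, None, 46]
Inorder (L, root, R): [2, 11, 19, 25, 30, 40, 46]
Preorder (root, L, R): [2, 11, 30, 19, 25, 40, 46]
Postorder (L, R, root): [25, 19, 46, 40, 30, 11, 2]


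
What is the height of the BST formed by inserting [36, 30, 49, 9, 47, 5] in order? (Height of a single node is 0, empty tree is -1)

Insertion order: [36, 30, 49, 9, 47, 5]
Tree (level-order array): [36, 30, 49, 9, None, 47, None, 5]
Compute height bottom-up (empty subtree = -1):
  height(5) = 1 + max(-1, -1) = 0
  height(9) = 1 + max(0, -1) = 1
  height(30) = 1 + max(1, -1) = 2
  height(47) = 1 + max(-1, -1) = 0
  height(49) = 1 + max(0, -1) = 1
  height(36) = 1 + max(2, 1) = 3
Height = 3


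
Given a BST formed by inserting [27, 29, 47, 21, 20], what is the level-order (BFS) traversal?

Tree insertion order: [27, 29, 47, 21, 20]
Tree (level-order array): [27, 21, 29, 20, None, None, 47]
BFS from the root, enqueuing left then right child of each popped node:
  queue [27] -> pop 27, enqueue [21, 29], visited so far: [27]
  queue [21, 29] -> pop 21, enqueue [20], visited so far: [27, 21]
  queue [29, 20] -> pop 29, enqueue [47], visited so far: [27, 21, 29]
  queue [20, 47] -> pop 20, enqueue [none], visited so far: [27, 21, 29, 20]
  queue [47] -> pop 47, enqueue [none], visited so far: [27, 21, 29, 20, 47]
Result: [27, 21, 29, 20, 47]


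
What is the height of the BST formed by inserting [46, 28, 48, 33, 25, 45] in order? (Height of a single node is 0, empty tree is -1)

Insertion order: [46, 28, 48, 33, 25, 45]
Tree (level-order array): [46, 28, 48, 25, 33, None, None, None, None, None, 45]
Compute height bottom-up (empty subtree = -1):
  height(25) = 1 + max(-1, -1) = 0
  height(45) = 1 + max(-1, -1) = 0
  height(33) = 1 + max(-1, 0) = 1
  height(28) = 1 + max(0, 1) = 2
  height(48) = 1 + max(-1, -1) = 0
  height(46) = 1 + max(2, 0) = 3
Height = 3


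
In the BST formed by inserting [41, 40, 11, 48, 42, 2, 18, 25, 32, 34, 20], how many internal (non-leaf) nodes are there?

Tree built from: [41, 40, 11, 48, 42, 2, 18, 25, 32, 34, 20]
Tree (level-order array): [41, 40, 48, 11, None, 42, None, 2, 18, None, None, None, None, None, 25, 20, 32, None, None, None, 34]
Rule: An internal node has at least one child.
Per-node child counts:
  node 41: 2 child(ren)
  node 40: 1 child(ren)
  node 11: 2 child(ren)
  node 2: 0 child(ren)
  node 18: 1 child(ren)
  node 25: 2 child(ren)
  node 20: 0 child(ren)
  node 32: 1 child(ren)
  node 34: 0 child(ren)
  node 48: 1 child(ren)
  node 42: 0 child(ren)
Matching nodes: [41, 40, 11, 18, 25, 32, 48]
Count of internal (non-leaf) nodes: 7


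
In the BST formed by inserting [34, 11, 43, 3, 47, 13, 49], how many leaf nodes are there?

Tree built from: [34, 11, 43, 3, 47, 13, 49]
Tree (level-order array): [34, 11, 43, 3, 13, None, 47, None, None, None, None, None, 49]
Rule: A leaf has 0 children.
Per-node child counts:
  node 34: 2 child(ren)
  node 11: 2 child(ren)
  node 3: 0 child(ren)
  node 13: 0 child(ren)
  node 43: 1 child(ren)
  node 47: 1 child(ren)
  node 49: 0 child(ren)
Matching nodes: [3, 13, 49]
Count of leaf nodes: 3


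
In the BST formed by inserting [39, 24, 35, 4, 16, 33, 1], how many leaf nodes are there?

Tree built from: [39, 24, 35, 4, 16, 33, 1]
Tree (level-order array): [39, 24, None, 4, 35, 1, 16, 33]
Rule: A leaf has 0 children.
Per-node child counts:
  node 39: 1 child(ren)
  node 24: 2 child(ren)
  node 4: 2 child(ren)
  node 1: 0 child(ren)
  node 16: 0 child(ren)
  node 35: 1 child(ren)
  node 33: 0 child(ren)
Matching nodes: [1, 16, 33]
Count of leaf nodes: 3


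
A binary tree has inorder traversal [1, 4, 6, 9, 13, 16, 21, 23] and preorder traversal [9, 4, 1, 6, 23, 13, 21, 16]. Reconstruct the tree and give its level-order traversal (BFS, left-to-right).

Inorder:  [1, 4, 6, 9, 13, 16, 21, 23]
Preorder: [9, 4, 1, 6, 23, 13, 21, 16]
Algorithm: preorder visits root first, so consume preorder in order;
for each root, split the current inorder slice at that value into
left-subtree inorder and right-subtree inorder, then recurse.
Recursive splits:
  root=9; inorder splits into left=[1, 4, 6], right=[13, 16, 21, 23]
  root=4; inorder splits into left=[1], right=[6]
  root=1; inorder splits into left=[], right=[]
  root=6; inorder splits into left=[], right=[]
  root=23; inorder splits into left=[13, 16, 21], right=[]
  root=13; inorder splits into left=[], right=[16, 21]
  root=21; inorder splits into left=[16], right=[]
  root=16; inorder splits into left=[], right=[]
Reconstructed level-order: [9, 4, 23, 1, 6, 13, 21, 16]


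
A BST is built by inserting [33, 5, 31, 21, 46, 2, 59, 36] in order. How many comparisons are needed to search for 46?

Search path for 46: 33 -> 46
Found: True
Comparisons: 2


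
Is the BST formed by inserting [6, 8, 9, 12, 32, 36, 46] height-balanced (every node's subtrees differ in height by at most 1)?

Tree (level-order array): [6, None, 8, None, 9, None, 12, None, 32, None, 36, None, 46]
Definition: a tree is height-balanced if, at every node, |h(left) - h(right)| <= 1 (empty subtree has height -1).
Bottom-up per-node check:
  node 46: h_left=-1, h_right=-1, diff=0 [OK], height=0
  node 36: h_left=-1, h_right=0, diff=1 [OK], height=1
  node 32: h_left=-1, h_right=1, diff=2 [FAIL (|-1-1|=2 > 1)], height=2
  node 12: h_left=-1, h_right=2, diff=3 [FAIL (|-1-2|=3 > 1)], height=3
  node 9: h_left=-1, h_right=3, diff=4 [FAIL (|-1-3|=4 > 1)], height=4
  node 8: h_left=-1, h_right=4, diff=5 [FAIL (|-1-4|=5 > 1)], height=5
  node 6: h_left=-1, h_right=5, diff=6 [FAIL (|-1-5|=6 > 1)], height=6
Node 32 violates the condition: |-1 - 1| = 2 > 1.
Result: Not balanced


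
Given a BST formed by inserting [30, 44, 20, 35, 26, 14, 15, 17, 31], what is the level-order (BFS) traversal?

Tree insertion order: [30, 44, 20, 35, 26, 14, 15, 17, 31]
Tree (level-order array): [30, 20, 44, 14, 26, 35, None, None, 15, None, None, 31, None, None, 17]
BFS from the root, enqueuing left then right child of each popped node:
  queue [30] -> pop 30, enqueue [20, 44], visited so far: [30]
  queue [20, 44] -> pop 20, enqueue [14, 26], visited so far: [30, 20]
  queue [44, 14, 26] -> pop 44, enqueue [35], visited so far: [30, 20, 44]
  queue [14, 26, 35] -> pop 14, enqueue [15], visited so far: [30, 20, 44, 14]
  queue [26, 35, 15] -> pop 26, enqueue [none], visited so far: [30, 20, 44, 14, 26]
  queue [35, 15] -> pop 35, enqueue [31], visited so far: [30, 20, 44, 14, 26, 35]
  queue [15, 31] -> pop 15, enqueue [17], visited so far: [30, 20, 44, 14, 26, 35, 15]
  queue [31, 17] -> pop 31, enqueue [none], visited so far: [30, 20, 44, 14, 26, 35, 15, 31]
  queue [17] -> pop 17, enqueue [none], visited so far: [30, 20, 44, 14, 26, 35, 15, 31, 17]
Result: [30, 20, 44, 14, 26, 35, 15, 31, 17]


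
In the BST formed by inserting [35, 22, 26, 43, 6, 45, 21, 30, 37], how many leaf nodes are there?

Tree built from: [35, 22, 26, 43, 6, 45, 21, 30, 37]
Tree (level-order array): [35, 22, 43, 6, 26, 37, 45, None, 21, None, 30]
Rule: A leaf has 0 children.
Per-node child counts:
  node 35: 2 child(ren)
  node 22: 2 child(ren)
  node 6: 1 child(ren)
  node 21: 0 child(ren)
  node 26: 1 child(ren)
  node 30: 0 child(ren)
  node 43: 2 child(ren)
  node 37: 0 child(ren)
  node 45: 0 child(ren)
Matching nodes: [21, 30, 37, 45]
Count of leaf nodes: 4


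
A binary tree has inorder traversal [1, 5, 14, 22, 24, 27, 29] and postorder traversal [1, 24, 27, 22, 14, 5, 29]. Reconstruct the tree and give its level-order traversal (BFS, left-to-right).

Inorder:   [1, 5, 14, 22, 24, 27, 29]
Postorder: [1, 24, 27, 22, 14, 5, 29]
Algorithm: postorder visits root last, so walk postorder right-to-left;
each value is the root of the current inorder slice — split it at that
value, recurse on the right subtree first, then the left.
Recursive splits:
  root=29; inorder splits into left=[1, 5, 14, 22, 24, 27], right=[]
  root=5; inorder splits into left=[1], right=[14, 22, 24, 27]
  root=14; inorder splits into left=[], right=[22, 24, 27]
  root=22; inorder splits into left=[], right=[24, 27]
  root=27; inorder splits into left=[24], right=[]
  root=24; inorder splits into left=[], right=[]
  root=1; inorder splits into left=[], right=[]
Reconstructed level-order: [29, 5, 1, 14, 22, 27, 24]


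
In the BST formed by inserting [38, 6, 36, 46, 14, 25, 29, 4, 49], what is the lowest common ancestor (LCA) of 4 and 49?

Tree insertion order: [38, 6, 36, 46, 14, 25, 29, 4, 49]
Tree (level-order array): [38, 6, 46, 4, 36, None, 49, None, None, 14, None, None, None, None, 25, None, 29]
In a BST, the LCA of p=4, q=49 is the first node v on the
root-to-leaf path with p <= v <= q (go left if both < v, right if both > v).
Walk from root:
  at 38: 4 <= 38 <= 49, this is the LCA
LCA = 38


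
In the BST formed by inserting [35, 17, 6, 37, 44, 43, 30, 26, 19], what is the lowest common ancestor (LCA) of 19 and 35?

Tree insertion order: [35, 17, 6, 37, 44, 43, 30, 26, 19]
Tree (level-order array): [35, 17, 37, 6, 30, None, 44, None, None, 26, None, 43, None, 19]
In a BST, the LCA of p=19, q=35 is the first node v on the
root-to-leaf path with p <= v <= q (go left if both < v, right if both > v).
Walk from root:
  at 35: 19 <= 35 <= 35, this is the LCA
LCA = 35


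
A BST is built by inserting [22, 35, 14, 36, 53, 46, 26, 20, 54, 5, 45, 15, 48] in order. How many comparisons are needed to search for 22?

Search path for 22: 22
Found: True
Comparisons: 1


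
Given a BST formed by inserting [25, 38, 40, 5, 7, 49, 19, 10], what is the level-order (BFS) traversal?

Tree insertion order: [25, 38, 40, 5, 7, 49, 19, 10]
Tree (level-order array): [25, 5, 38, None, 7, None, 40, None, 19, None, 49, 10]
BFS from the root, enqueuing left then right child of each popped node:
  queue [25] -> pop 25, enqueue [5, 38], visited so far: [25]
  queue [5, 38] -> pop 5, enqueue [7], visited so far: [25, 5]
  queue [38, 7] -> pop 38, enqueue [40], visited so far: [25, 5, 38]
  queue [7, 40] -> pop 7, enqueue [19], visited so far: [25, 5, 38, 7]
  queue [40, 19] -> pop 40, enqueue [49], visited so far: [25, 5, 38, 7, 40]
  queue [19, 49] -> pop 19, enqueue [10], visited so far: [25, 5, 38, 7, 40, 19]
  queue [49, 10] -> pop 49, enqueue [none], visited so far: [25, 5, 38, 7, 40, 19, 49]
  queue [10] -> pop 10, enqueue [none], visited so far: [25, 5, 38, 7, 40, 19, 49, 10]
Result: [25, 5, 38, 7, 40, 19, 49, 10]


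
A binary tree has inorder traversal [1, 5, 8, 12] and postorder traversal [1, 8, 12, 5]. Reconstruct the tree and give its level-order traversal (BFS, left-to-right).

Inorder:   [1, 5, 8, 12]
Postorder: [1, 8, 12, 5]
Algorithm: postorder visits root last, so walk postorder right-to-left;
each value is the root of the current inorder slice — split it at that
value, recurse on the right subtree first, then the left.
Recursive splits:
  root=5; inorder splits into left=[1], right=[8, 12]
  root=12; inorder splits into left=[8], right=[]
  root=8; inorder splits into left=[], right=[]
  root=1; inorder splits into left=[], right=[]
Reconstructed level-order: [5, 1, 12, 8]


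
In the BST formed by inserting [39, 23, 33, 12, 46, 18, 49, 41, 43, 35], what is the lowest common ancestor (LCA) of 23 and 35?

Tree insertion order: [39, 23, 33, 12, 46, 18, 49, 41, 43, 35]
Tree (level-order array): [39, 23, 46, 12, 33, 41, 49, None, 18, None, 35, None, 43]
In a BST, the LCA of p=23, q=35 is the first node v on the
root-to-leaf path with p <= v <= q (go left if both < v, right if both > v).
Walk from root:
  at 39: both 23 and 35 < 39, go left
  at 23: 23 <= 23 <= 35, this is the LCA
LCA = 23


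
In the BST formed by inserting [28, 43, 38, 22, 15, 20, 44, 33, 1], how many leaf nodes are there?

Tree built from: [28, 43, 38, 22, 15, 20, 44, 33, 1]
Tree (level-order array): [28, 22, 43, 15, None, 38, 44, 1, 20, 33]
Rule: A leaf has 0 children.
Per-node child counts:
  node 28: 2 child(ren)
  node 22: 1 child(ren)
  node 15: 2 child(ren)
  node 1: 0 child(ren)
  node 20: 0 child(ren)
  node 43: 2 child(ren)
  node 38: 1 child(ren)
  node 33: 0 child(ren)
  node 44: 0 child(ren)
Matching nodes: [1, 20, 33, 44]
Count of leaf nodes: 4


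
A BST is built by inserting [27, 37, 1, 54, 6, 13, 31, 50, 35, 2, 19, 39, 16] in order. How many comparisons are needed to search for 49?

Search path for 49: 27 -> 37 -> 54 -> 50 -> 39
Found: False
Comparisons: 5


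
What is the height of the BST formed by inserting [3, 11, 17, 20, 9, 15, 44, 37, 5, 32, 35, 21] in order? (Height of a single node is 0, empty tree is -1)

Insertion order: [3, 11, 17, 20, 9, 15, 44, 37, 5, 32, 35, 21]
Tree (level-order array): [3, None, 11, 9, 17, 5, None, 15, 20, None, None, None, None, None, 44, 37, None, 32, None, 21, 35]
Compute height bottom-up (empty subtree = -1):
  height(5) = 1 + max(-1, -1) = 0
  height(9) = 1 + max(0, -1) = 1
  height(15) = 1 + max(-1, -1) = 0
  height(21) = 1 + max(-1, -1) = 0
  height(35) = 1 + max(-1, -1) = 0
  height(32) = 1 + max(0, 0) = 1
  height(37) = 1 + max(1, -1) = 2
  height(44) = 1 + max(2, -1) = 3
  height(20) = 1 + max(-1, 3) = 4
  height(17) = 1 + max(0, 4) = 5
  height(11) = 1 + max(1, 5) = 6
  height(3) = 1 + max(-1, 6) = 7
Height = 7


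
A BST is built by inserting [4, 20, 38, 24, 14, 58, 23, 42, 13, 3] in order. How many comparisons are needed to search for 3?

Search path for 3: 4 -> 3
Found: True
Comparisons: 2


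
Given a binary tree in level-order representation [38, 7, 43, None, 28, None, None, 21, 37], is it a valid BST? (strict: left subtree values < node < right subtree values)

Level-order array: [38, 7, 43, None, 28, None, None, 21, 37]
Validate using subtree bounds (lo, hi): at each node, require lo < value < hi,
then recurse left with hi=value and right with lo=value.
Preorder trace (stopping at first violation):
  at node 38 with bounds (-inf, +inf): OK
  at node 7 with bounds (-inf, 38): OK
  at node 28 with bounds (7, 38): OK
  at node 21 with bounds (7, 28): OK
  at node 37 with bounds (28, 38): OK
  at node 43 with bounds (38, +inf): OK
No violation found at any node.
Result: Valid BST


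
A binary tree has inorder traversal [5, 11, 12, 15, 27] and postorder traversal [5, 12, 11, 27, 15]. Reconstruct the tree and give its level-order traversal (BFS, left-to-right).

Inorder:   [5, 11, 12, 15, 27]
Postorder: [5, 12, 11, 27, 15]
Algorithm: postorder visits root last, so walk postorder right-to-left;
each value is the root of the current inorder slice — split it at that
value, recurse on the right subtree first, then the left.
Recursive splits:
  root=15; inorder splits into left=[5, 11, 12], right=[27]
  root=27; inorder splits into left=[], right=[]
  root=11; inorder splits into left=[5], right=[12]
  root=12; inorder splits into left=[], right=[]
  root=5; inorder splits into left=[], right=[]
Reconstructed level-order: [15, 11, 27, 5, 12]


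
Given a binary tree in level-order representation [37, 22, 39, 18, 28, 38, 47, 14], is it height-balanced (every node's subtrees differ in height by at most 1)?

Tree (level-order array): [37, 22, 39, 18, 28, 38, 47, 14]
Definition: a tree is height-balanced if, at every node, |h(left) - h(right)| <= 1 (empty subtree has height -1).
Bottom-up per-node check:
  node 14: h_left=-1, h_right=-1, diff=0 [OK], height=0
  node 18: h_left=0, h_right=-1, diff=1 [OK], height=1
  node 28: h_left=-1, h_right=-1, diff=0 [OK], height=0
  node 22: h_left=1, h_right=0, diff=1 [OK], height=2
  node 38: h_left=-1, h_right=-1, diff=0 [OK], height=0
  node 47: h_left=-1, h_right=-1, diff=0 [OK], height=0
  node 39: h_left=0, h_right=0, diff=0 [OK], height=1
  node 37: h_left=2, h_right=1, diff=1 [OK], height=3
All nodes satisfy the balance condition.
Result: Balanced


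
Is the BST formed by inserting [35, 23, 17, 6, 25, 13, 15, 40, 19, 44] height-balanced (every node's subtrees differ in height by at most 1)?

Tree (level-order array): [35, 23, 40, 17, 25, None, 44, 6, 19, None, None, None, None, None, 13, None, None, None, 15]
Definition: a tree is height-balanced if, at every node, |h(left) - h(right)| <= 1 (empty subtree has height -1).
Bottom-up per-node check:
  node 15: h_left=-1, h_right=-1, diff=0 [OK], height=0
  node 13: h_left=-1, h_right=0, diff=1 [OK], height=1
  node 6: h_left=-1, h_right=1, diff=2 [FAIL (|-1-1|=2 > 1)], height=2
  node 19: h_left=-1, h_right=-1, diff=0 [OK], height=0
  node 17: h_left=2, h_right=0, diff=2 [FAIL (|2-0|=2 > 1)], height=3
  node 25: h_left=-1, h_right=-1, diff=0 [OK], height=0
  node 23: h_left=3, h_right=0, diff=3 [FAIL (|3-0|=3 > 1)], height=4
  node 44: h_left=-1, h_right=-1, diff=0 [OK], height=0
  node 40: h_left=-1, h_right=0, diff=1 [OK], height=1
  node 35: h_left=4, h_right=1, diff=3 [FAIL (|4-1|=3 > 1)], height=5
Node 6 violates the condition: |-1 - 1| = 2 > 1.
Result: Not balanced


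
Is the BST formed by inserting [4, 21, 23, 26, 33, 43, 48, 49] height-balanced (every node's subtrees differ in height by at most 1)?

Tree (level-order array): [4, None, 21, None, 23, None, 26, None, 33, None, 43, None, 48, None, 49]
Definition: a tree is height-balanced if, at every node, |h(left) - h(right)| <= 1 (empty subtree has height -1).
Bottom-up per-node check:
  node 49: h_left=-1, h_right=-1, diff=0 [OK], height=0
  node 48: h_left=-1, h_right=0, diff=1 [OK], height=1
  node 43: h_left=-1, h_right=1, diff=2 [FAIL (|-1-1|=2 > 1)], height=2
  node 33: h_left=-1, h_right=2, diff=3 [FAIL (|-1-2|=3 > 1)], height=3
  node 26: h_left=-1, h_right=3, diff=4 [FAIL (|-1-3|=4 > 1)], height=4
  node 23: h_left=-1, h_right=4, diff=5 [FAIL (|-1-4|=5 > 1)], height=5
  node 21: h_left=-1, h_right=5, diff=6 [FAIL (|-1-5|=6 > 1)], height=6
  node 4: h_left=-1, h_right=6, diff=7 [FAIL (|-1-6|=7 > 1)], height=7
Node 43 violates the condition: |-1 - 1| = 2 > 1.
Result: Not balanced


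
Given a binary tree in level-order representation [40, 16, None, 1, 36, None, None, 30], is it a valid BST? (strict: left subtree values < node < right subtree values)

Level-order array: [40, 16, None, 1, 36, None, None, 30]
Validate using subtree bounds (lo, hi): at each node, require lo < value < hi,
then recurse left with hi=value and right with lo=value.
Preorder trace (stopping at first violation):
  at node 40 with bounds (-inf, +inf): OK
  at node 16 with bounds (-inf, 40): OK
  at node 1 with bounds (-inf, 16): OK
  at node 36 with bounds (16, 40): OK
  at node 30 with bounds (16, 36): OK
No violation found at any node.
Result: Valid BST


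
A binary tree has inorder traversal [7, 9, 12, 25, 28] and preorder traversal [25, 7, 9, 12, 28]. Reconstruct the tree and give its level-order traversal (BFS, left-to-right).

Inorder:  [7, 9, 12, 25, 28]
Preorder: [25, 7, 9, 12, 28]
Algorithm: preorder visits root first, so consume preorder in order;
for each root, split the current inorder slice at that value into
left-subtree inorder and right-subtree inorder, then recurse.
Recursive splits:
  root=25; inorder splits into left=[7, 9, 12], right=[28]
  root=7; inorder splits into left=[], right=[9, 12]
  root=9; inorder splits into left=[], right=[12]
  root=12; inorder splits into left=[], right=[]
  root=28; inorder splits into left=[], right=[]
Reconstructed level-order: [25, 7, 28, 9, 12]


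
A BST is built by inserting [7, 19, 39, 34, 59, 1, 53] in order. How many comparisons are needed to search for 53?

Search path for 53: 7 -> 19 -> 39 -> 59 -> 53
Found: True
Comparisons: 5


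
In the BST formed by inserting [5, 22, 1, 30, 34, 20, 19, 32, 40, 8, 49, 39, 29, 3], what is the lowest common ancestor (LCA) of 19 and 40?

Tree insertion order: [5, 22, 1, 30, 34, 20, 19, 32, 40, 8, 49, 39, 29, 3]
Tree (level-order array): [5, 1, 22, None, 3, 20, 30, None, None, 19, None, 29, 34, 8, None, None, None, 32, 40, None, None, None, None, 39, 49]
In a BST, the LCA of p=19, q=40 is the first node v on the
root-to-leaf path with p <= v <= q (go left if both < v, right if both > v).
Walk from root:
  at 5: both 19 and 40 > 5, go right
  at 22: 19 <= 22 <= 40, this is the LCA
LCA = 22


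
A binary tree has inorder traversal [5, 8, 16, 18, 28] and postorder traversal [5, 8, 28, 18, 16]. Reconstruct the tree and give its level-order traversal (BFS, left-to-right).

Inorder:   [5, 8, 16, 18, 28]
Postorder: [5, 8, 28, 18, 16]
Algorithm: postorder visits root last, so walk postorder right-to-left;
each value is the root of the current inorder slice — split it at that
value, recurse on the right subtree first, then the left.
Recursive splits:
  root=16; inorder splits into left=[5, 8], right=[18, 28]
  root=18; inorder splits into left=[], right=[28]
  root=28; inorder splits into left=[], right=[]
  root=8; inorder splits into left=[5], right=[]
  root=5; inorder splits into left=[], right=[]
Reconstructed level-order: [16, 8, 18, 5, 28]


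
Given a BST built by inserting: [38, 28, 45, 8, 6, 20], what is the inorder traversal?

Tree insertion order: [38, 28, 45, 8, 6, 20]
Tree (level-order array): [38, 28, 45, 8, None, None, None, 6, 20]
Inorder traversal: [6, 8, 20, 28, 38, 45]


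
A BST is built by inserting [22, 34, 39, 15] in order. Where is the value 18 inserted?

Starting tree (level order): [22, 15, 34, None, None, None, 39]
Insertion path: 22 -> 15
Result: insert 18 as right child of 15
Final tree (level order): [22, 15, 34, None, 18, None, 39]


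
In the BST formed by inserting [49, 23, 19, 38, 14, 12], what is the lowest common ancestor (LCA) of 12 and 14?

Tree insertion order: [49, 23, 19, 38, 14, 12]
Tree (level-order array): [49, 23, None, 19, 38, 14, None, None, None, 12]
In a BST, the LCA of p=12, q=14 is the first node v on the
root-to-leaf path with p <= v <= q (go left if both < v, right if both > v).
Walk from root:
  at 49: both 12 and 14 < 49, go left
  at 23: both 12 and 14 < 23, go left
  at 19: both 12 and 14 < 19, go left
  at 14: 12 <= 14 <= 14, this is the LCA
LCA = 14


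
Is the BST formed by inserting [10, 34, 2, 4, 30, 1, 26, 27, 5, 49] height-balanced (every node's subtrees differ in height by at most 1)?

Tree (level-order array): [10, 2, 34, 1, 4, 30, 49, None, None, None, 5, 26, None, None, None, None, None, None, 27]
Definition: a tree is height-balanced if, at every node, |h(left) - h(right)| <= 1 (empty subtree has height -1).
Bottom-up per-node check:
  node 1: h_left=-1, h_right=-1, diff=0 [OK], height=0
  node 5: h_left=-1, h_right=-1, diff=0 [OK], height=0
  node 4: h_left=-1, h_right=0, diff=1 [OK], height=1
  node 2: h_left=0, h_right=1, diff=1 [OK], height=2
  node 27: h_left=-1, h_right=-1, diff=0 [OK], height=0
  node 26: h_left=-1, h_right=0, diff=1 [OK], height=1
  node 30: h_left=1, h_right=-1, diff=2 [FAIL (|1--1|=2 > 1)], height=2
  node 49: h_left=-1, h_right=-1, diff=0 [OK], height=0
  node 34: h_left=2, h_right=0, diff=2 [FAIL (|2-0|=2 > 1)], height=3
  node 10: h_left=2, h_right=3, diff=1 [OK], height=4
Node 30 violates the condition: |1 - -1| = 2 > 1.
Result: Not balanced


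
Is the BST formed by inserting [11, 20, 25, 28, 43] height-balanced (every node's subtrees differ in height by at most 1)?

Tree (level-order array): [11, None, 20, None, 25, None, 28, None, 43]
Definition: a tree is height-balanced if, at every node, |h(left) - h(right)| <= 1 (empty subtree has height -1).
Bottom-up per-node check:
  node 43: h_left=-1, h_right=-1, diff=0 [OK], height=0
  node 28: h_left=-1, h_right=0, diff=1 [OK], height=1
  node 25: h_left=-1, h_right=1, diff=2 [FAIL (|-1-1|=2 > 1)], height=2
  node 20: h_left=-1, h_right=2, diff=3 [FAIL (|-1-2|=3 > 1)], height=3
  node 11: h_left=-1, h_right=3, diff=4 [FAIL (|-1-3|=4 > 1)], height=4
Node 25 violates the condition: |-1 - 1| = 2 > 1.
Result: Not balanced
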